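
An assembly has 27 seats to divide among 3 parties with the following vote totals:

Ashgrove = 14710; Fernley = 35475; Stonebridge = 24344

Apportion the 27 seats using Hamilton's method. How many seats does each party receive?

Ashgrove 5; Fernley 13; Stonebridge 9

The standard divisor is 74529/27 ≈ 2760.333.
Standard quotas: Ashgrove 5.3291, Fernley 12.8517, Stonebridge 8.8192.
Lower quotas: Ashgrove 5, Fernley 12, Stonebridge 8 (sum 25, leaving 2 seats).
Remainders in descending order: Fernley 0.8517, Stonebridge 0.8192, Ashgrove 0.3291.
Largest remainders: Fernley, Stonebridge receive the extra seats.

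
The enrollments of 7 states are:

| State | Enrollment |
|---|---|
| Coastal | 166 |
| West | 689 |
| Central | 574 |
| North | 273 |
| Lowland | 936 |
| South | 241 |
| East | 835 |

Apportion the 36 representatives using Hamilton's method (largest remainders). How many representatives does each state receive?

Coastal: 2, West: 7, Central: 5, North: 3, Lowland: 9, South: 2, East: 8

Standard divisor: 3714 ÷ 36 ≈ 103.167.
Standard quotas: Coastal 1.609, West 6.679, Central 5.564, North 2.646, Lowland 9.073, South 2.336, East 8.094.
Lower quotas: Coastal 1, West 6, Central 5, North 2, Lowland 9, South 2, East 8 (sum 33, leaving 3 seats).
Remainders in descending order: West 0.679, North 0.646, Coastal 0.609, Central 0.564, South 0.336, East 0.094, Lowland 0.073.
The surplus seats go to West, North, Coastal.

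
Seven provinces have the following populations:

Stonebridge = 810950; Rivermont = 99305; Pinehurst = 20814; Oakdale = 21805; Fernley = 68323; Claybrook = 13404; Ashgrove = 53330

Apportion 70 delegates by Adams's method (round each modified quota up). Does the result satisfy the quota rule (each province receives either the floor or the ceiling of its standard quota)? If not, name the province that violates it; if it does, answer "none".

Standard quotas: Stonebridge 52.178, Rivermont 6.390, Pinehurst 1.339, Oakdale 1.403, Fernley 4.396, Claybrook 0.862, Ashgrove 3.431.
Adams allocation: Stonebridge 49, Rivermont 7, Pinehurst 2, Oakdale 2, Fernley 5, Claybrook 1, Ashgrove 4.
Stonebridge has quota 52.178 (lower 52, upper 53) but receives 49 — outside the quota interval.

Stonebridge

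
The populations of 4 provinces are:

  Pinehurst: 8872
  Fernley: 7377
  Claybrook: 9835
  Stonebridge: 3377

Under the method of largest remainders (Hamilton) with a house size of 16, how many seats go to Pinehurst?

The standard divisor is 29461/16 ≈ 1841.312.
Standard quotas: Pinehurst 4.8183, Fernley 4.0064, Claybrook 5.3413, Stonebridge 1.8340.
Lower quotas: Pinehurst 4, Fernley 4, Claybrook 5, Stonebridge 1 (sum 14, leaving 2 seats).
Remainders in descending order: Stonebridge 0.8340, Pinehurst 0.8183, Claybrook 0.3413, Fernley 0.0064.
The surplus seats go to Stonebridge, Pinehurst.
Pinehurst receives 5.

5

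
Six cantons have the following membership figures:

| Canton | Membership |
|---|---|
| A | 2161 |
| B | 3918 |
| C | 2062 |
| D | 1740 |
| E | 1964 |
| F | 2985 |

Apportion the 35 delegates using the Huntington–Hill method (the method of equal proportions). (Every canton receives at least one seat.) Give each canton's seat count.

A 5, B 9, C 5, D 4, E 5, F 7

With divisor 426: modified quotas A 5.073, B 9.197, C 4.840, D 4.085, E 4.610, F 7.007.
Geometric-mean thresholds: A √(5·6)=5.477, B √(9·10)=9.487, C √(4·5)=4.472, D √(4·5)=4.472, E √(4·5)=4.472, F √(7·8)=7.483.
Each quota rounded against its threshold gives A 5, B 9, C 5, D 4, E 5, F 7 (total 35).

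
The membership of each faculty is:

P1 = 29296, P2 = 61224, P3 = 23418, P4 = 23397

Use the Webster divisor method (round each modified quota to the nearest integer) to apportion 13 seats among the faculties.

Standard divisor 137335/13 ≈ 10564.231; standard quotas: P1 2.773, P2 5.795, P3 2.217, P4 2.215.
Rounding to the nearest integer gives P1 3, P2 6, P3 2, P4 2 — total 13, matching the house size, so no adjustment is needed.

P1 3, P2 6, P3 2, P4 2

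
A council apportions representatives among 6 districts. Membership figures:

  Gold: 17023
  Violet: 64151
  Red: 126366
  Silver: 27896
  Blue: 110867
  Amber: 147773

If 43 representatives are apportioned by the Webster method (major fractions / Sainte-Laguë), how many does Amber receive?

Standard divisor 494076/43 ≈ 11490.14; standard quotas: Gold 1.482, Violet 5.583, Red 10.998, Silver 2.428, Blue 9.649, Amber 12.861.
Rounding to the nearest integer gives Gold 1, Violet 6, Red 11, Silver 2, Blue 10, Amber 13 — total 43, matching the house size, so no adjustment is needed.
Amber receives 13.

13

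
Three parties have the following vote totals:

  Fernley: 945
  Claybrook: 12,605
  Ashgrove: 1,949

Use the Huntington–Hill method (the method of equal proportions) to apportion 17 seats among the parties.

With divisor 902: modified quotas Fernley 1.048, Claybrook 13.975, Ashgrove 2.161.
Geometric-mean thresholds: Fernley √(1·2)=1.414, Claybrook √(13·14)=13.491, Ashgrove √(2·3)=2.449.
Each quota rounded against its threshold gives Fernley 1, Claybrook 14, Ashgrove 2 (total 17).

Fernley 1, Claybrook 14, Ashgrove 2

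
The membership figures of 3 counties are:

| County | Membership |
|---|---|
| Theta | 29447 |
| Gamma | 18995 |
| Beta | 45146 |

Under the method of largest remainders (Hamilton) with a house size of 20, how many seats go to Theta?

6

Total 93588; standard divisor 93588/20 ≈ 4679.4.
Standard quotas: Theta 6.2929, Gamma 4.0593, Beta 9.6478.
Lower quotas: Theta 6, Gamma 4, Beta 9 (sum 19, leaving 1 seat).
Remainders in descending order: Beta 0.6478, Theta 0.2929, Gamma 0.0593.
Largest remainder: Beta receives the extra seat.
Theta receives 6.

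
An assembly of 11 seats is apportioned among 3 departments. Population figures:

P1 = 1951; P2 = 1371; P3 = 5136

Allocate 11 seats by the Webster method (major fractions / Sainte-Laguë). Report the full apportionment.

P1 2, P2 2, P3 7

Standard divisor 8458/11 ≈ 768.909; standard quotas: P1 2.537, P2 1.783, P3 6.680.
Rounding to the nearest integer gives 3, 2, 7 = 12 seats, so the divisor must be adjusted.
With modified divisor 787.23: modified quotas P1 2.478, P2 1.742, P3 6.524.
Rounding to the nearest integer: P1 2, P2 2, P3 7 (total 11).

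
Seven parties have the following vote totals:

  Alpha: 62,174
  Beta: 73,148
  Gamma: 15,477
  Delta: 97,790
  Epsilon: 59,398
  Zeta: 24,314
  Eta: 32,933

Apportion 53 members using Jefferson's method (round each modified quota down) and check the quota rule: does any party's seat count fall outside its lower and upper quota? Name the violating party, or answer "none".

none

Standard quotas: Alpha 9.022, Beta 10.615, Gamma 2.246, Delta 14.191, Epsilon 8.619, Zeta 3.528, Eta 4.779.
Jefferson allocation: Alpha 9, Beta 11, Gamma 2, Delta 14, Epsilon 9, Zeta 3, Eta 5.
Every allocation lies between the lower and upper quota.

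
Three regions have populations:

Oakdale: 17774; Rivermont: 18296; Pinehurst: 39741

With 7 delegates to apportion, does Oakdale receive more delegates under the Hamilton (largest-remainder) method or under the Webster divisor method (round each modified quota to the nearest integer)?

Webster

Hamilton: Oakdale 1, Rivermont 2, Pinehurst 4.
Webster: Oakdale 2, Rivermont 2, Pinehurst 3.
Oakdale gets 1 under Hamilton and 2 under Webster.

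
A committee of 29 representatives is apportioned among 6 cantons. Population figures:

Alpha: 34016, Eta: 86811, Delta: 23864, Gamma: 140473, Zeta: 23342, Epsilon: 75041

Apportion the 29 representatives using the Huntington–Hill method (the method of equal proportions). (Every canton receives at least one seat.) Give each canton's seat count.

Alpha 3, Eta 6, Delta 2, Gamma 10, Zeta 2, Epsilon 6

With divisor 13548: modified quotas Alpha 2.511, Eta 6.408, Delta 1.761, Gamma 10.369, Zeta 1.723, Epsilon 5.539.
Geometric-mean thresholds: Alpha √(2·3)=2.449, Eta √(6·7)=6.481, Delta √(1·2)=1.414, Gamma √(10·11)=10.488, Zeta √(1·2)=1.414, Epsilon √(5·6)=5.477.
Each quota rounded against its threshold gives Alpha 3, Eta 6, Delta 2, Gamma 10, Zeta 2, Epsilon 6 (total 29).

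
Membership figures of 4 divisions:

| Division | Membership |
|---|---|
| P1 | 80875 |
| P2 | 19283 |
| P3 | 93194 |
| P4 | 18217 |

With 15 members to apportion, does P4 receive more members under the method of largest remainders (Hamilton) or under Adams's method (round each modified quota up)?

Hamilton: P1 6, P2 1, P3 7, P4 1.
Adams: P1 5, P2 2, P3 6, P4 2.
P4 gets 1 under Hamilton and 2 under Adams.

Adams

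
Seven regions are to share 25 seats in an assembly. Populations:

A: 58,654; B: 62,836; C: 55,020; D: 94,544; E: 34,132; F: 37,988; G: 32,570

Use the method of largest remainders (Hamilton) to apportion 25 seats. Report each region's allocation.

The standard divisor is 375744/25 ≈ 15029.76.
Standard quotas: A 3.9025, B 4.1808, C 3.6607, D 6.2905, E 2.2710, F 2.5275, G 2.1670.
Lower quotas: A 3, B 4, C 3, D 6, E 2, F 2, G 2 (sum 22, leaving 3 seats).
Remainders in descending order: A 0.9025, C 0.6607, F 0.5275, D 0.2905, E 0.2710, B 0.1808, G 0.1670.
The surplus seats go to A, C, F.

A=4, B=4, C=4, D=6, E=2, F=3, G=2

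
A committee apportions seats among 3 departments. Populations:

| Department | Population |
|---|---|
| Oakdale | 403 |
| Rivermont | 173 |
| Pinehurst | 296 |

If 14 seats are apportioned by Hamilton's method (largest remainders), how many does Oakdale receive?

Standard divisor: 872 ÷ 14 ≈ 62.286.
Standard quotas: Oakdale 6.470, Rivermont 2.778, Pinehurst 4.752.
Lower quotas: Oakdale 6, Rivermont 2, Pinehurst 4 (sum 12, leaving 2 seats).
Remainders in descending order: Rivermont 0.778, Pinehurst 0.752, Oakdale 0.470.
Largest remainders: Rivermont, Pinehurst receive the extra seats.
Oakdale receives 6.

6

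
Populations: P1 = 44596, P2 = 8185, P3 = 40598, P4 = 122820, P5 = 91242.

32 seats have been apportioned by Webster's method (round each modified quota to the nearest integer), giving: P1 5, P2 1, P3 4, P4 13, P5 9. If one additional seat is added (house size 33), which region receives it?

Priority for the next seat is population ÷ (current seats + 0.5).
Priorities: P1 8108.364, P2 5456.667, P3 9021.778, P4 9097.778, P5 9604.421.
Highest priority: P5.

P5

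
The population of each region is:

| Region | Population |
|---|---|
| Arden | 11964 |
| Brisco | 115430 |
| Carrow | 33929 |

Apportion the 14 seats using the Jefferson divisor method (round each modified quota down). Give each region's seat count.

Standard divisor 161323/14 ≈ 11523.071; standard quotas: Arden 1.038, Brisco 10.017, Carrow 2.944.
Rounding down gives 1, 10, 2 = 13 seats, so the divisor must be adjusted.
With modified divisor 10900: modified quotas Arden 1.098, Brisco 10.590, Carrow 3.113.
Rounding down: Arden 1, Brisco 10, Carrow 3 (total 14).

Arden 1, Brisco 10, Carrow 3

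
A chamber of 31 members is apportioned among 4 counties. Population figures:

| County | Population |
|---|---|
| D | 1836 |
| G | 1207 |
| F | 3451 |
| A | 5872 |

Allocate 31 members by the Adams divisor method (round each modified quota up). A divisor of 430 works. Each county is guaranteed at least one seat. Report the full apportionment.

D=5, G=3, F=9, A=14

With modified divisor 430: modified quotas D 4.270, G 2.807, F 8.026, A 13.656.
Rounding up: D 5, G 3, F 9, A 14 (total 31).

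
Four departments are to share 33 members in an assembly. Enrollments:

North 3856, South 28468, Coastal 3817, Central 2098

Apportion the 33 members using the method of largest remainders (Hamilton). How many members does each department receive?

The standard divisor is 38239/33 ≈ 1158.758.
Standard quotas: North 3.3277, South 24.5677, Coastal 3.2940, Central 1.8106.
Lower quotas: North 3, South 24, Coastal 3, Central 1 (sum 31, leaving 2 seats).
Remainders in descending order: Central 0.8106, South 0.5677, North 0.3277, Coastal 0.2940.
Largest remainders: Central, South receive the extra seats.

North=3, South=25, Coastal=3, Central=2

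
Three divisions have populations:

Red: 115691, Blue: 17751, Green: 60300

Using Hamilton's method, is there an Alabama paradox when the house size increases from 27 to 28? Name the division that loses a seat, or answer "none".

Blue

At 27 seats: Red 16, Blue 3, Green 8.
At 28 seats: Red 17, Blue 2, Green 9.
Blue drops from 3 to 2.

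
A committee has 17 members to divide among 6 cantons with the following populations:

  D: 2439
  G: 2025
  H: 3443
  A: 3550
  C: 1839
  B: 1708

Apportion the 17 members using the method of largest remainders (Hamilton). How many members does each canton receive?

Total 15004; standard divisor 15004/17 ≈ 882.588.
Standard quotas: D 2.763, G 2.294, H 3.901, A 4.022, C 2.084, B 1.935.
Lower quotas: D 2, G 2, H 3, A 4, C 2, B 1 (sum 14, leaving 3 seats).
Remainders in descending order: B 0.935, H 0.901, D 0.763, G 0.294, C 0.084, A 0.022.
Largest remainders: B, H, D receive the extra seats.

D 3; G 2; H 4; A 4; C 2; B 2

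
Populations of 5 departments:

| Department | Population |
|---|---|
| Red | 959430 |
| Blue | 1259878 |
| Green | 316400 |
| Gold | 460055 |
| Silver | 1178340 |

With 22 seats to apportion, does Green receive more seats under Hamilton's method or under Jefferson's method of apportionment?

Hamilton

Hamilton: Red 5, Blue 7, Green 2, Gold 2, Silver 6.
Jefferson: Red 5, Blue 7, Green 1, Gold 2, Silver 7.
Green gets 2 under Hamilton and 1 under Jefferson.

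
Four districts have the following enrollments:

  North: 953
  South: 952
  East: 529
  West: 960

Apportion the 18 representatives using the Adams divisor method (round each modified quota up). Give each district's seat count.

Standard divisor 3394/18 ≈ 188.556; standard quotas: North 5.054, South 5.049, East 2.806, West 5.091.
Rounding up gives 6, 6, 3, 6 = 21 seats, so the divisor must be adjusted.
With modified divisor 200: modified quotas North 4.765, South 4.760, East 2.645, West 4.800.
Rounding up: North 5, South 5, East 3, West 5 (total 18).

North: 5, South: 5, East: 3, West: 5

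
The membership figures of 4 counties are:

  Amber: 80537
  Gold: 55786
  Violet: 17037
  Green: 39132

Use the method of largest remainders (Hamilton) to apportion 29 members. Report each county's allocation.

Amber=12, Gold=8, Violet=3, Green=6

The standard divisor is 192492/29 ≈ 6637.655.
Standard quotas: Amber 12.1334, Gold 8.4045, Violet 2.5667, Green 5.8955.
Lower quotas: Amber 12, Gold 8, Violet 2, Green 5 (sum 27, leaving 2 seats).
Remainders in descending order: Green 0.8955, Violet 0.5667, Gold 0.4045, Amber 0.1334.
The surplus seats go to Green, Violet.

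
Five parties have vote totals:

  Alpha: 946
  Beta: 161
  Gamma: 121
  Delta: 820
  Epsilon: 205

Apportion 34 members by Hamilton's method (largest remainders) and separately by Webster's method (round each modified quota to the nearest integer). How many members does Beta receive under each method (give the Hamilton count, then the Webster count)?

Hamilton: Alpha 14, Beta 3, Gamma 2, Delta 12, Epsilon 3.
Webster: Alpha 14, Beta 2, Gamma 2, Delta 13, Epsilon 3.
Beta gets 3 under Hamilton and 2 under Webster.

3 and 2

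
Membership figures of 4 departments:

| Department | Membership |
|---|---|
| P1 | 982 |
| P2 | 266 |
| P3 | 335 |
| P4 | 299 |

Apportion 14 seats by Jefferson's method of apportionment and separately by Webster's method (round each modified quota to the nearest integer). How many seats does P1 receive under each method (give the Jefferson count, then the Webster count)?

8 and 7

Jefferson: P1 8, P2 2, P3 2, P4 2.
Webster: P1 7, P2 2, P3 3, P4 2.
P1 gets 8 under Jefferson and 7 under Webster.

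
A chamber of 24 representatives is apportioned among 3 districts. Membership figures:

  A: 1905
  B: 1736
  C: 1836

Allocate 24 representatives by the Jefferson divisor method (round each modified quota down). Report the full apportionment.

A=8, B=8, C=8

Standard divisor 5477/24 ≈ 228.208; standard quotas: A 8.348, B 7.607, C 8.045.
Rounding down gives 8, 7, 8 = 23 seats, so the divisor must be adjusted.
With modified divisor 214: modified quotas A 8.902, B 8.112, C 8.579.
Rounding down: A 8, B 8, C 8 (total 24).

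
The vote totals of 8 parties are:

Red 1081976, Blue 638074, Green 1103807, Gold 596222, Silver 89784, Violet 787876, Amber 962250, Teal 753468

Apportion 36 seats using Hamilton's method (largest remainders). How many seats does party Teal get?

4

Standard divisor: 6013457 ÷ 36 ≈ 167040.472.
Standard quotas: Red 6.4773, Blue 3.8199, Green 6.6080, Gold 3.5693, Silver 0.5375, Violet 4.7167, Amber 5.7606, Teal 4.5107.
Lower quotas: Red 6, Blue 3, Green 6, Gold 3, Silver 0, Violet 4, Amber 5, Teal 4 (sum 31, leaving 5 seats).
Remainders in descending order: Blue 0.8199, Amber 0.7606, Violet 0.7167, Green 0.6080, Gold 0.5693, Silver 0.5375, Teal 0.5107, Red 0.4773.
Largest remainders: Blue, Amber, Violet, Green, Gold receive the extra seats.
Teal receives 4.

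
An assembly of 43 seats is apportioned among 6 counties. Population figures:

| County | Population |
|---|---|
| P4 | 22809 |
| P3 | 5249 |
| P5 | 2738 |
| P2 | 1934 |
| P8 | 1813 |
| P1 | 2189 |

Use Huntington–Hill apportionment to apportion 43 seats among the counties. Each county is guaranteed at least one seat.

P4: 27, P3: 6, P5: 3, P2: 2, P8: 2, P1: 3

With divisor 845: modified quotas P4 26.993, P3 6.212, P5 3.240, P2 2.289, P8 2.146, P1 2.591.
Geometric-mean thresholds: P4 √(26·27)=26.495, P3 √(6·7)=6.481, P5 √(3·4)=3.464, P2 √(2·3)=2.449, P8 √(2·3)=2.449, P1 √(2·3)=2.449.
Each quota rounded against its threshold gives P4 27, P3 6, P5 3, P2 2, P8 2, P1 3 (total 43).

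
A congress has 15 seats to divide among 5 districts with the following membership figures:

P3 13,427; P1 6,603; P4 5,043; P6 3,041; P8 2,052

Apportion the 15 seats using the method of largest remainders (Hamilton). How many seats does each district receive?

P3: 7, P1: 3, P4: 2, P6: 2, P8: 1

The standard divisor is 30166/15 ≈ 2011.067.
Standard quotas: P3 6.6766, P1 3.2833, P4 2.5076, P6 1.5121, P8 1.0204.
Lower quotas: P3 6, P1 3, P4 2, P6 1, P8 1 (sum 13, leaving 2 seats).
Remainders in descending order: P3 0.6766, P6 0.5121, P4 0.5076, P1 0.2833, P8 0.0204.
Largest remainders: P3, P6 receive the extra seats.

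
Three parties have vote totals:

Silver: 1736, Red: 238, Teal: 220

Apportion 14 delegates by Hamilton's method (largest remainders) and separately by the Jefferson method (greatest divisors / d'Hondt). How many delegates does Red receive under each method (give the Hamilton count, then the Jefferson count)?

Hamilton: Silver 11, Red 2, Teal 1.
Jefferson: Silver 12, Red 1, Teal 1.
Red gets 2 under Hamilton and 1 under Jefferson.

2 and 1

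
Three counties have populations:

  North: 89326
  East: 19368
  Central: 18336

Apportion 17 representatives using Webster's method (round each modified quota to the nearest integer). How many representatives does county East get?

Standard divisor 127030/17 ≈ 7472.353; standard quotas: North 11.954, East 2.592, Central 2.454.
Rounding to the nearest integer gives North 12, East 3, Central 2 — total 17, matching the house size, so no adjustment is needed.
East receives 3.

3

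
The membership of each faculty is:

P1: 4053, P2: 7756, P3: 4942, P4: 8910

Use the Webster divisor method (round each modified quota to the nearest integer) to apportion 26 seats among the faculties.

P1 4; P2 8; P3 5; P4 9

Standard divisor 25661/26 ≈ 986.962; standard quotas: P1 4.107, P2 7.858, P3 5.007, P4 9.028.
Rounding to the nearest integer gives P1 4, P2 8, P3 5, P4 9 — total 26, matching the house size, so no adjustment is needed.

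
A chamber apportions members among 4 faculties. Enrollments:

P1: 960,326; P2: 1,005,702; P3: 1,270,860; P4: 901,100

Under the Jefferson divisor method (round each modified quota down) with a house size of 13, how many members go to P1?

Standard divisor 4137988/13 ≈ 318306.769; standard quotas: P1 3.017, P2 3.160, P3 3.993, P4 2.831.
Rounding down gives 3, 3, 3, 2 = 11 seats, so the divisor must be adjusted.
With modified divisor 277300: modified quotas P1 3.463, P2 3.627, P3 4.583, P4 3.250.
Rounding down: P1 3, P2 3, P3 4, P4 3 (total 13).
P1 receives 3.

3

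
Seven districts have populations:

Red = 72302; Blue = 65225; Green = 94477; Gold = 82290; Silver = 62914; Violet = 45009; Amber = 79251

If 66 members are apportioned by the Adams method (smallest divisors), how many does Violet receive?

Standard divisor 501468/66 ≈ 7598; standard quotas: Red 9.516, Blue 8.584, Green 12.434, Gold 10.830, Silver 8.280, Violet 5.924, Amber 10.431.
Rounding up gives 10, 9, 13, 11, 9, 6, 11 = 69 seats, so the divisor must be adjusted.
With modified divisor 8000: modified quotas Red 9.038, Blue 8.153, Green 11.810, Gold 10.286, Silver 7.864, Violet 5.626, Amber 9.906.
Rounding up: Red 10, Blue 9, Green 12, Gold 11, Silver 8, Violet 6, Amber 10 (total 66).
Violet receives 6.

6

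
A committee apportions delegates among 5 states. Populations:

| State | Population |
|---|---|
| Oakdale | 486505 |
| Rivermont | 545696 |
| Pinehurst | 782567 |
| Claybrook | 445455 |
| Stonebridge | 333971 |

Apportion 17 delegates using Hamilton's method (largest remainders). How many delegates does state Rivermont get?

Standard divisor: 2594194 ÷ 17 ≈ 152599.647.
Standard quotas: Oakdale 3.1881, Rivermont 3.5760, Pinehurst 5.1282, Claybrook 2.9191, Stonebridge 2.1885.
Lower quotas: Oakdale 3, Rivermont 3, Pinehurst 5, Claybrook 2, Stonebridge 2 (sum 15, leaving 2 seats).
Remainders in descending order: Claybrook 0.9191, Rivermont 0.5760, Stonebridge 0.1885, Oakdale 0.1881, Pinehurst 0.1282.
Largest remainders: Claybrook, Rivermont receive the extra seats.
Rivermont receives 4.

4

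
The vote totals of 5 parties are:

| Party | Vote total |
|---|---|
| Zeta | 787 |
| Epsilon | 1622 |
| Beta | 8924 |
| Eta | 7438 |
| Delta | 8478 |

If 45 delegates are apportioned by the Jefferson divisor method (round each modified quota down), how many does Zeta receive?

Standard divisor 27249/45 ≈ 605.533; standard quotas: Zeta 1.300, Epsilon 2.679, Beta 14.737, Eta 12.283, Delta 14.001.
Rounding down gives 1, 2, 14, 12, 14 = 43 seats, so the divisor must be adjusted.
With modified divisor 570: modified quotas Zeta 1.381, Epsilon 2.846, Beta 15.656, Eta 13.049, Delta 14.874.
Rounding down: Zeta 1, Epsilon 2, Beta 15, Eta 13, Delta 14 (total 45).
Zeta receives 1.

1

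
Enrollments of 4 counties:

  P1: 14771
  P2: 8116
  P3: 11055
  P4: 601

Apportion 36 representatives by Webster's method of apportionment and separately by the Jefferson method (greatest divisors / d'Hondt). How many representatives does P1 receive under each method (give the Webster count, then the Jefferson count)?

Webster: P1 15, P2 8, P3 12, P4 1.
Jefferson: P1 16, P2 8, P3 12, P4 0.
P1 gets 15 under Webster and 16 under Jefferson.

15 and 16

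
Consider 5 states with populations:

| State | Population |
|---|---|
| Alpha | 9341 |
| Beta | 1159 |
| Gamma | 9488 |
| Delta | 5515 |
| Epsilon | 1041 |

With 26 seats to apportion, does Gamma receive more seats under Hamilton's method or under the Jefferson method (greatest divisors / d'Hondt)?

Jefferson

Hamilton: Alpha 9, Beta 1, Gamma 9, Delta 6, Epsilon 1.
Jefferson: Alpha 9, Beta 1, Gamma 10, Delta 5, Epsilon 1.
Gamma gets 9 under Hamilton and 10 under Jefferson.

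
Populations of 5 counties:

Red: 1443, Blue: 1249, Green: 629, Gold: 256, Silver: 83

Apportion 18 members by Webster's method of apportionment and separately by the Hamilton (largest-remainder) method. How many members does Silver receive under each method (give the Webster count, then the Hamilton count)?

Webster: Red 8, Blue 6, Green 3, Gold 1, Silver 0.
Hamilton: Red 7, Blue 6, Green 3, Gold 1, Silver 1.
Silver gets 0 under Webster and 1 under Hamilton.

0 and 1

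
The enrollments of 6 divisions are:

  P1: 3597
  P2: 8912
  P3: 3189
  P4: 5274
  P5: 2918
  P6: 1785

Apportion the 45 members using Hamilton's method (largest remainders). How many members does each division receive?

Total 25675; standard divisor 25675/45 ≈ 570.556.
Standard quotas: P1 6.3044, P2 15.6199, P3 5.5893, P4 9.2436, P5 5.1143, P6 3.1285.
Lower quotas: P1 6, P2 15, P3 5, P4 9, P5 5, P6 3 (sum 43, leaving 2 seats).
Remainders in descending order: P2 0.6199, P3 0.5893, P1 0.3044, P4 0.2436, P6 0.1285, P5 0.1143.
The surplus seats go to P2, P3.

P1=6, P2=16, P3=6, P4=9, P5=5, P6=3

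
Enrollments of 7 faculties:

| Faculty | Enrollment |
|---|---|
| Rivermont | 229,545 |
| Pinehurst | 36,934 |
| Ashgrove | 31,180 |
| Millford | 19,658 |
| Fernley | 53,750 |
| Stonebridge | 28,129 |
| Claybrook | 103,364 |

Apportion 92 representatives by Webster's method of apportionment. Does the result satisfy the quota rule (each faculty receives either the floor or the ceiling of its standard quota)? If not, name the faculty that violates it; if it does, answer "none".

Rivermont

Standard quotas: Rivermont 42.021, Pinehurst 6.761, Ashgrove 5.708, Millford 3.599, Fernley 9.840, Stonebridge 5.149, Claybrook 18.922.
Webster allocation: Rivermont 41, Pinehurst 7, Ashgrove 6, Millford 4, Fernley 10, Stonebridge 5, Claybrook 19.
Rivermont has quota 42.021 (lower 42, upper 43) but receives 41 — outside the quota interval.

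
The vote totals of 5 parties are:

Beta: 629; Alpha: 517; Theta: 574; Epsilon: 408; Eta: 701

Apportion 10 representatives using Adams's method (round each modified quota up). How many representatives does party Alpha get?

Standard divisor 2829/10 ≈ 282.9; standard quotas: Beta 2.223, Alpha 1.828, Theta 2.029, Epsilon 1.442, Eta 2.478.
Rounding up gives 3, 2, 3, 2, 3 = 13 seats, so the divisor must be adjusted.
With modified divisor 400: modified quotas Beta 1.573, Alpha 1.292, Theta 1.435, Epsilon 1.020, Eta 1.752.
Rounding up: Beta 2, Alpha 2, Theta 2, Epsilon 2, Eta 2 (total 10).
Alpha receives 2.

2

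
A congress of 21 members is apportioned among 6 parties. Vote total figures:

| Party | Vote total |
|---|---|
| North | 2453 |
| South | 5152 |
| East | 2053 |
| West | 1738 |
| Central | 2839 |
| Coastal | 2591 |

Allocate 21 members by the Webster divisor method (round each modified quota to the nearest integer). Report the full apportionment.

Standard divisor 16826/21 ≈ 801.238; standard quotas: North 3.062, South 6.430, East 2.562, West 2.169, Central 3.543, Coastal 3.234.
Rounding to the nearest integer gives North 3, South 6, East 3, West 2, Central 4, Coastal 3 — total 21, matching the house size, so no adjustment is needed.

North 3; South 6; East 3; West 2; Central 4; Coastal 3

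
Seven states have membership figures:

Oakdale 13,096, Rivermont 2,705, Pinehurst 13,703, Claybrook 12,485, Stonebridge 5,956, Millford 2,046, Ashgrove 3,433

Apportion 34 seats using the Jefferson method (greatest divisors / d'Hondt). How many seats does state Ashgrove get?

2

Standard divisor 53424/34 ≈ 1571.294; standard quotas: Oakdale 8.335, Rivermont 1.722, Pinehurst 8.721, Claybrook 7.946, Stonebridge 3.791, Millford 1.302, Ashgrove 2.185.
Rounding down gives 8, 1, 8, 7, 3, 1, 2 = 30 seats, so the divisor must be adjusted.
With modified divisor 1400: modified quotas Oakdale 9.354, Rivermont 1.932, Pinehurst 9.788, Claybrook 8.918, Stonebridge 4.254, Millford 1.461, Ashgrove 2.452.
Rounding down: Oakdale 9, Rivermont 1, Pinehurst 9, Claybrook 8, Stonebridge 4, Millford 1, Ashgrove 2 (total 34).
Ashgrove receives 2.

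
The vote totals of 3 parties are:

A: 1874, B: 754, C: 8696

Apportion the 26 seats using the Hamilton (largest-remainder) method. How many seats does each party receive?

A=4, B=2, C=20

Standard divisor: 11324 ÷ 26 ≈ 435.538.
Standard quotas: A 4.3027, B 1.7312, C 19.9661.
Lower quotas: A 4, B 1, C 19 (sum 24, leaving 2 seats).
Remainders in descending order: C 0.9661, B 0.7312, A 0.3027.
Largest remainders: C, B receive the extra seats.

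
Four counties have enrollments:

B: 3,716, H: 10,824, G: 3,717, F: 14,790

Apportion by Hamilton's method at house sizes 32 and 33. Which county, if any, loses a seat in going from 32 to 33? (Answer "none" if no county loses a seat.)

At 32 seats: B 4, H 10, G 4, F 14.
At 33 seats: B 3, H 11, G 4, F 15.
B drops from 4 to 3.

B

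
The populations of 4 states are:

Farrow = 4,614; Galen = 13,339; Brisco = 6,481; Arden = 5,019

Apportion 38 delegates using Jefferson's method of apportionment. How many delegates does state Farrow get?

6

Standard divisor 29453/38 ≈ 775.079; standard quotas: Farrow 5.953, Galen 17.210, Brisco 8.362, Arden 6.475.
Rounding down gives 5, 17, 8, 6 = 36 seats, so the divisor must be adjusted.
With modified divisor 730: modified quotas Farrow 6.321, Galen 18.273, Brisco 8.878, Arden 6.875.
Rounding down: Farrow 6, Galen 18, Brisco 8, Arden 6 (total 38).
Farrow receives 6.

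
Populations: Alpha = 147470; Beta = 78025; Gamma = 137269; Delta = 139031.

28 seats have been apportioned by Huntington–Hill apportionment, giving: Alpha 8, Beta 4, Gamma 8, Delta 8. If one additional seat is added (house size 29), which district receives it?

Priority for the next seat is population ÷ (√(s·(s+1))).
Priorities: Alpha 17379.506, Beta 17446.920, Gamma 16177.307, Delta 16384.960.
Highest priority: Beta.

Beta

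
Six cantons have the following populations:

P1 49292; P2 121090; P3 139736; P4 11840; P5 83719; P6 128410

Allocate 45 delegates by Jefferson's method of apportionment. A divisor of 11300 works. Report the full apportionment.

P1 4, P2 10, P3 12, P4 1, P5 7, P6 11

With modified divisor 11300: modified quotas P1 4.362, P2 10.716, P3 12.366, P4 1.048, P5 7.409, P6 11.364.
Rounding down: P1 4, P2 10, P3 12, P4 1, P5 7, P6 11 (total 45).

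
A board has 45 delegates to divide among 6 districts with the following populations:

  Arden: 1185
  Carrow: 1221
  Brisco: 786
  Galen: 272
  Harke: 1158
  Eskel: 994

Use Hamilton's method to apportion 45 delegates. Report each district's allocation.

Total 5616; standard divisor 5616/45 ≈ 124.8.
Standard quotas: Arden 9.495, Carrow 9.784, Brisco 6.298, Galen 2.179, Harke 9.279, Eskel 7.965.
Lower quotas: Arden 9, Carrow 9, Brisco 6, Galen 2, Harke 9, Eskel 7 (sum 42, leaving 3 seats).
Remainders in descending order: Eskel 0.965, Carrow 0.784, Arden 0.495, Brisco 0.298, Harke 0.279, Galen 0.179.
The surplus seats go to Eskel, Carrow, Arden.

Arden: 10, Carrow: 10, Brisco: 6, Galen: 2, Harke: 9, Eskel: 8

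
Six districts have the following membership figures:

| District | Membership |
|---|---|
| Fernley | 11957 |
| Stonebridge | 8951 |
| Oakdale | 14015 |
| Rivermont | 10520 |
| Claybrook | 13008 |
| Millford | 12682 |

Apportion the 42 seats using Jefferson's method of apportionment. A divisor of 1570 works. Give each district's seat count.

Fernley 7, Stonebridge 5, Oakdale 8, Rivermont 6, Claybrook 8, Millford 8

With modified divisor 1570: modified quotas Fernley 7.616, Stonebridge 5.701, Oakdale 8.927, Rivermont 6.701, Claybrook 8.285, Millford 8.078.
Rounding down: Fernley 7, Stonebridge 5, Oakdale 8, Rivermont 6, Claybrook 8, Millford 8 (total 42).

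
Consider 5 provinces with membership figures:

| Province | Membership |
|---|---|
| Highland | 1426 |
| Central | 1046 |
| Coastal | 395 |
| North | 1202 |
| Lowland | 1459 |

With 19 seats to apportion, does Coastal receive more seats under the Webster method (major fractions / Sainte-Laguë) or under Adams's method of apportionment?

Adams

Webster: Highland 5, Central 4, Coastal 1, North 4, Lowland 5.
Adams: Highland 5, Central 3, Coastal 2, North 4, Lowland 5.
Coastal gets 1 under Webster and 2 under Adams.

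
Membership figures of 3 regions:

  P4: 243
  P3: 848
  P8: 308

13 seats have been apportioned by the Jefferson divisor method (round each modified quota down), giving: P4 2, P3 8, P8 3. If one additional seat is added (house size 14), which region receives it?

P3

Priority for the next seat is population ÷ (current seats + 1).
Priorities: P4 81.000, P3 94.222, P8 77.000.
Highest priority: P3.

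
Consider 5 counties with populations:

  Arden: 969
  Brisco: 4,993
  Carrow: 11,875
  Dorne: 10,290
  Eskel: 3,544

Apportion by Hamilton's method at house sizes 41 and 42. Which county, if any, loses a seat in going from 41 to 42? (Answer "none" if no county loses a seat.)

At 41 seats: Arden 1, Brisco 7, Carrow 15, Dorne 13, Eskel 5.
At 42 seats: Arden 1, Brisco 6, Carrow 16, Dorne 14, Eskel 5.
Brisco drops from 7 to 6.

Brisco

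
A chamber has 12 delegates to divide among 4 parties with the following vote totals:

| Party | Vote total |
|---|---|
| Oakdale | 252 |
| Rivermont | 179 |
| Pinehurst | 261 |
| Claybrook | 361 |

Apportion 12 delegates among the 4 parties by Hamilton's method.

Oakdale: 3, Rivermont: 2, Pinehurst: 3, Claybrook: 4

Standard divisor: 1053 ÷ 12 ≈ 87.75.
Standard quotas: Oakdale 2.872, Rivermont 2.040, Pinehurst 2.974, Claybrook 4.114.
Lower quotas: Oakdale 2, Rivermont 2, Pinehurst 2, Claybrook 4 (sum 10, leaving 2 seats).
Remainders in descending order: Pinehurst 0.974, Oakdale 0.872, Claybrook 0.114, Rivermont 0.040.
The surplus seats go to Pinehurst, Oakdale.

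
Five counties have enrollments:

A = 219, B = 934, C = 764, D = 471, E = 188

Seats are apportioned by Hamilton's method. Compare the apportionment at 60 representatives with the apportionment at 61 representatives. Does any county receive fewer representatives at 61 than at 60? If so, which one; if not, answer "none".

none

At 60 seats: A 5, B 22, C 18, D 11, E 4.
At 61 seats: A 5, B 22, C 18, D 11, E 5.
No county's allocation decreased.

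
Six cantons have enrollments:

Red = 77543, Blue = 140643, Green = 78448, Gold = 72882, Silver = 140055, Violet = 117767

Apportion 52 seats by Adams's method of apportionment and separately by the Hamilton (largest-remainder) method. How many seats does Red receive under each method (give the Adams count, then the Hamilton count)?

7 and 6

Adams: Red 7, Blue 11, Green 7, Gold 6, Silver 11, Violet 10.
Hamilton: Red 6, Blue 12, Green 6, Gold 6, Silver 12, Violet 10.
Red gets 7 under Adams and 6 under Hamilton.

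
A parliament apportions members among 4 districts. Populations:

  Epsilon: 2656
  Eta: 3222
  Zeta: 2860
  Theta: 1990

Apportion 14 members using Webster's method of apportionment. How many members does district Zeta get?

4

Standard divisor 10728/14 ≈ 766.286; standard quotas: Epsilon 3.466, Eta 4.205, Zeta 3.732, Theta 2.597.
Rounding to the nearest integer gives Epsilon 3, Eta 4, Zeta 4, Theta 3 — total 14, matching the house size, so no adjustment is needed.
Zeta receives 4.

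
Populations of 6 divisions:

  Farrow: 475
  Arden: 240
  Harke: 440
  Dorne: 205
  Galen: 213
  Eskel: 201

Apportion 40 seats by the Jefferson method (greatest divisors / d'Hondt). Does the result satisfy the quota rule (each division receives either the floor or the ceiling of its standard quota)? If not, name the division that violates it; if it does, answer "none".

Standard quotas: Farrow 10.710, Arden 5.411, Harke 9.921, Dorne 4.622, Galen 4.803, Eskel 4.532.
Jefferson allocation: Farrow 11, Arden 5, Harke 10, Dorne 5, Galen 5, Eskel 4.
Every allocation lies between the lower and upper quota.

none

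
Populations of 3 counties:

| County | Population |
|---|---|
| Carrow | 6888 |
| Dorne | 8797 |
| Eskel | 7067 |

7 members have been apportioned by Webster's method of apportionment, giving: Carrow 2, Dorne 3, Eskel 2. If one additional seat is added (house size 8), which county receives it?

Priority for the next seat is population ÷ (current seats + 0.5).
Priorities: Carrow 2755.200, Dorne 2513.429, Eskel 2826.800.
Highest priority: Eskel.

Eskel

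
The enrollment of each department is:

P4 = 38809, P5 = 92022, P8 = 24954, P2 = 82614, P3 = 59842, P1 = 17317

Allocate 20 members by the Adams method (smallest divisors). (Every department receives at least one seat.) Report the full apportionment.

Standard divisor 315558/20 ≈ 15777.9; standard quotas: P4 2.460, P5 5.832, P8 1.582, P2 5.236, P3 3.793, P1 1.098.
Rounding up gives 3, 6, 2, 6, 4, 2 = 23 seats, so the divisor must be adjusted.
With modified divisor 18900: modified quotas P4 2.053, P5 4.869, P8 1.320, P2 4.371, P3 3.166, P1 0.916.
Rounding up: P4 3, P5 5, P8 2, P2 5, P3 4, P1 1 (total 20).

P4=3, P5=5, P8=2, P2=5, P3=4, P1=1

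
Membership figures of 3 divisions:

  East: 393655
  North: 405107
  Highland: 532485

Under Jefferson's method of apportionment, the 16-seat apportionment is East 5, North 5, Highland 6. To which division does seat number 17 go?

Highland

Priority for the next seat is population ÷ (current seats + 1).
Priorities: East 65609.167, North 67517.833, Highland 76069.286.
Highest priority: Highland.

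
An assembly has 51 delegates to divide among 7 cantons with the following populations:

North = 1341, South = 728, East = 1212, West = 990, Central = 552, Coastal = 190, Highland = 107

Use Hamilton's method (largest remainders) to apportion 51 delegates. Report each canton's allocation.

North: 13, South: 7, East: 12, West: 10, Central: 6, Coastal: 2, Highland: 1

Standard divisor: 5120 ÷ 51 ≈ 100.392.
Standard quotas: North 13.358, South 7.252, East 12.073, West 9.861, Central 5.498, Coastal 1.893, Highland 1.066.
Lower quotas: North 13, South 7, East 12, West 9, Central 5, Coastal 1, Highland 1 (sum 48, leaving 3 seats).
Remainders in descending order: Coastal 0.893, West 0.861, Central 0.498, North 0.358, South 0.252, East 0.073, Highland 0.066.
The surplus seats go to Coastal, West, Central.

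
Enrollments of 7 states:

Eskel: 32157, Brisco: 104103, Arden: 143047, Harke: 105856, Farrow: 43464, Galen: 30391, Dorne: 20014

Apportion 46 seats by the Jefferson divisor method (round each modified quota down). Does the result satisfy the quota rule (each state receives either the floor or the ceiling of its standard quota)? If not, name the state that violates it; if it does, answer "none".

Standard quotas: Eskel 3.088, Brisco 9.997, Arden 13.736, Harke 10.165, Farrow 4.174, Galen 2.918, Dorne 1.922.
Jefferson allocation: Eskel 3, Brisco 10, Arden 14, Harke 10, Farrow 4, Galen 3, Dorne 2.
Every allocation lies between the lower and upper quota.

none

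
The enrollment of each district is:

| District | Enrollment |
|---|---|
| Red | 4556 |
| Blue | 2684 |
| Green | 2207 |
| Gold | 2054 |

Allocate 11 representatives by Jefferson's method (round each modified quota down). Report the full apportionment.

Red: 5; Blue: 2; Green: 2; Gold: 2

Standard divisor 11501/11 ≈ 1045.545; standard quotas: Red 4.358, Blue 2.567, Green 2.111, Gold 1.965.
Rounding down gives 4, 2, 2, 1 = 9 seats, so the divisor must be adjusted.
With modified divisor 903: modified quotas Red 5.045, Blue 2.972, Green 2.444, Gold 2.275.
Rounding down: Red 5, Blue 2, Green 2, Gold 2 (total 11).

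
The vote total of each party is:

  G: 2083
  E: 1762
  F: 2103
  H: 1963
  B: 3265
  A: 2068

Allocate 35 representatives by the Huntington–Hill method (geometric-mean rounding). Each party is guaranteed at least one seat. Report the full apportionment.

G 5, E 5, F 6, H 5, B 9, A 5

With divisor 382: modified quotas G 5.453, E 4.613, F 5.505, H 5.139, B 8.547, A 5.414.
Geometric-mean thresholds: G √(5·6)=5.477, E √(4·5)=4.472, F √(5·6)=5.477, H √(5·6)=5.477, B √(8·9)=8.485, A √(5·6)=5.477.
Each quota rounded against its threshold gives G 5, E 5, F 6, H 5, B 9, A 5 (total 35).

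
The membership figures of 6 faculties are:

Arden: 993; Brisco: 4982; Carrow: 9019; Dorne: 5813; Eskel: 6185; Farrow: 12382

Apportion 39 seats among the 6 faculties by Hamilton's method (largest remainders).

Arden 1, Brisco 5, Carrow 9, Dorne 6, Eskel 6, Farrow 12

Standard divisor: 39374 ÷ 39 ≈ 1009.59.
Standard quotas: Arden 0.9836, Brisco 4.9347, Carrow 8.9333, Dorne 5.7578, Eskel 6.1263, Farrow 12.2644.
Lower quotas: Arden 0, Brisco 4, Carrow 8, Dorne 5, Eskel 6, Farrow 12 (sum 35, leaving 4 seats).
Remainders in descending order: Arden 0.9836, Brisco 0.9347, Carrow 0.9333, Dorne 0.7578, Farrow 0.2644, Eskel 0.1263.
Largest remainders: Arden, Brisco, Carrow, Dorne receive the extra seats.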